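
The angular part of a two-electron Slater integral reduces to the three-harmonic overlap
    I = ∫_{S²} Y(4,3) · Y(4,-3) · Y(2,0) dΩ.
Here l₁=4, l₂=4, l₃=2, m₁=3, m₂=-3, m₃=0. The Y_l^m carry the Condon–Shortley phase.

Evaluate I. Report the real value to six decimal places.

Rules hold: Σm=0, L=10 even, 0≤2≤8.
N = 9·9·5 = 405
Δ = 6!·2!·2!/11! = 1/13860
Racah Σ t=2..4: t=2:+1/192 t=3:−1/36 t=4:+1/192 = -5/288
⇒ 3j(4 4 2; 0 0 0)² = 20/693, sgn -1
Racah Σ t=0..1: t=0:+1/720 t=1:−1/480 = -1/1440
⇒ 3j(4 4 2; 3 -3 0)² = 7/1980, sgn -1
4πI² = N·(3j₀)²·(3jₘ)² = 5/121
I = +1·√(0.0413223/4π) = 0.05734392

0.057344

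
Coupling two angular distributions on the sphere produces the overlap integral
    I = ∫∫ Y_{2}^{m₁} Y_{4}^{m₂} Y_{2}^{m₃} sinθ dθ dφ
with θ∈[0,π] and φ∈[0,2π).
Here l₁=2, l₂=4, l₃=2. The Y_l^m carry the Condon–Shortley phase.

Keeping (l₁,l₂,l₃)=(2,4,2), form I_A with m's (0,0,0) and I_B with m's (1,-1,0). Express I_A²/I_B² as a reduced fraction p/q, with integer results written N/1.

Same 2,4,2: normalisation and zero-m 3j drop out of the ratio.
A: Δ: 4! 0! 4! / 9! → 1/630; sum: t=2:+1/16 = 1/16; 3j²(2 4 2; 0 0 0) = Δ·Π!·Σ² = 2/35  (sign +1)
B: Δ: 4! 0! 4! / 9! → 1/630; sum: t=1:−1/24 = -1/24; 3j²(2 4 2; 1 -1 0) = Δ·Π!·Σ² = 1/21  (sign -1)
I_A²/I_B² = (2/35)/(1/21) = 6/5

6/5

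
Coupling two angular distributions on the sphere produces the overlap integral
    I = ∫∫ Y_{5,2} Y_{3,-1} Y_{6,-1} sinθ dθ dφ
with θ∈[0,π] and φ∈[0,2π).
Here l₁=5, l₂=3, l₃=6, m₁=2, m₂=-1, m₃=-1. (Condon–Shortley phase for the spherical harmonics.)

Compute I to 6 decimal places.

0.080575

Checks pass: Σm=0; 14 even; l₃=6∈[2,8].
(2·5+1)(2·3+1)(2·6+1) = 1001
Δ: 2! 8! 4! / 15! → 1/675675
sum: t=0:+1/8640 t=1:−1/2304 t=2:+1/8640 = -7/34560
3j²(5 3 6; 0 0 0) = Δ·Π!·Σ² = 7/429  (sign -1)
sum: t=0:+1/5760 t=1:−1/8640 t=2:+1/241920 = 1/16128
3j²(5 3 6; 2 -1 -1) = Δ·Π!·Σ² = 5/1001  (sign -1)
combine: 4πI² = 1001·7/429·5/1001 = 35/429
take √, sign +1: I = 0.08057502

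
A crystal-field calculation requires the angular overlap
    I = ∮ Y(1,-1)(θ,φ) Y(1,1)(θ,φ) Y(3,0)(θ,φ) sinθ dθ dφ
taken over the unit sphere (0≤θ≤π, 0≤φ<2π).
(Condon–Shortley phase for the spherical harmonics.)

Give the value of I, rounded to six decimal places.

triangle: need 0≤l₃≤2, have 3; I=0

0.000000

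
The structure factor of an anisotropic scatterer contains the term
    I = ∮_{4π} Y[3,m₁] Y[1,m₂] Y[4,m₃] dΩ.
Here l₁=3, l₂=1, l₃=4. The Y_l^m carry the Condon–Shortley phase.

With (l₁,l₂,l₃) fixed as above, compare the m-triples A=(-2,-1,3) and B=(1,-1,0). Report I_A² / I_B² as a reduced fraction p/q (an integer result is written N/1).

7/2

l's match ⇒ only the (l;m) 3-j factors differ between A and B.
A: triangle coeff Δ(3,1,4) = 1/252; Σ_t [0,0]: t=0:+1/240 = 1/240; (3j)²=1/12 [(3 1 4; -2 -1 3)], sign=-1
B: triangle coeff Δ(3,1,4) = 1/252; Σ_t [0,0]: t=0:+1/96 = 1/96; (3j)²=1/42 [(3 1 4; 1 -1 0)], sign=+1
I_A²/I_B² = (1/12)/(1/42) = 7/2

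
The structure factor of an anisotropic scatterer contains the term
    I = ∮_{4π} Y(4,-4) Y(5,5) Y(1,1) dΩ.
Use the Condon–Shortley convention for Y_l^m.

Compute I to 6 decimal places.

0.000000

-4 + 5 + 1 = 2 ≠ 0: azimuthal integral kills it; I = 0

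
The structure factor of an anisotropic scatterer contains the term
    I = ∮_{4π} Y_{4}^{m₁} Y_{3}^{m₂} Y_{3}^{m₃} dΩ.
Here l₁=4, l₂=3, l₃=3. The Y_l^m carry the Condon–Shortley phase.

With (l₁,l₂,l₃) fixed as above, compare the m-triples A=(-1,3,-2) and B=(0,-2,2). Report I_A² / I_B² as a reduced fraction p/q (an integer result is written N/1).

Shared (l₁,l₂,l₃)=(4,3,3): N and (l;000)² cancel in I_A²/I_B².
A: Δ = 4!·4!·2!/11! = 1/34650; Racah Σ t=4..4: t=4:+1/288 = 1/288; ⇒ 3j(4 3 3; -1 3 -2)² = 5/231, sgn -1
B: Δ = 4!·4!·2!/11! = 1/34650; Racah Σ t=0..1: t=0:+1/576 t=1:−1/72 = -7/576; ⇒ 3j(4 3 3; 0 -2 2)² = 7/198, sgn +1
I_A²/I_B² = (5/231)/(7/198) = 30/49

30/49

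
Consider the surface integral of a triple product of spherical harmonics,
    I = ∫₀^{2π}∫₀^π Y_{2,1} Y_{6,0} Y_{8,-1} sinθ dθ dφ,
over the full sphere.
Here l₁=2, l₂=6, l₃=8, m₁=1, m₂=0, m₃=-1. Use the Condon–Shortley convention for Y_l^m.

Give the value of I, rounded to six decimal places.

-0.205780

m-sum 0 ✓  L=16 even ✓  4≤8≤8 ✓
Π(2lᵢ+1) = 5×13×17 = 1105
triangle coeff Δ(2,6,8) = 1/30940
Σ_t [0,0]: t=0:+1/2073600 = 1/2073600
(3j)²=28/1105 [(2 6 8; 0 0 0)], sign=+1
Σ_t [0,0]: t=0:+1/3110400 = 1/3110400
(3j)²=21/1105 [(2 6 8; 1 0 -1)], sign=-1
⇒ 4πI² = 588/1105
I = (-1)√(588/1105/(4π)) = -0.20577973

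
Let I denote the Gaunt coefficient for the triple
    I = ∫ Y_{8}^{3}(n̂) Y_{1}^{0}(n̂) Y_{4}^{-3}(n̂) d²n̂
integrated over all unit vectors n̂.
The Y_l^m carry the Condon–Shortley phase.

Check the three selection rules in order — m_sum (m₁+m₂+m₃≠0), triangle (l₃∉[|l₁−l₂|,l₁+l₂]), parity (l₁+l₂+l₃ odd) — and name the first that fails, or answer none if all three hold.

Σmᵢ = 0  ✓
l₃∈[|l₁−l₂|,l₁+l₂]=[7,9], have l₃=4  ✗
Σlᵢ = 13 ⇒ odd

triangle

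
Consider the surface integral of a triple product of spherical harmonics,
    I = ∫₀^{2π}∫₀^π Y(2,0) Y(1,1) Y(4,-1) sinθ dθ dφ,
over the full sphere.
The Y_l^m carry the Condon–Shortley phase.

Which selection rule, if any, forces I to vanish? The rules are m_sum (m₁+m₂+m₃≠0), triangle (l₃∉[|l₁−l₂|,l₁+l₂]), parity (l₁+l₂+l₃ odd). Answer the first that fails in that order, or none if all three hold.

Σmᵢ = 0  ✓
l₃∈[|l₁−l₂|,l₁+l₂]=[1,3], have l₃=4  ✗
Σlᵢ = 7 ⇒ odd

triangle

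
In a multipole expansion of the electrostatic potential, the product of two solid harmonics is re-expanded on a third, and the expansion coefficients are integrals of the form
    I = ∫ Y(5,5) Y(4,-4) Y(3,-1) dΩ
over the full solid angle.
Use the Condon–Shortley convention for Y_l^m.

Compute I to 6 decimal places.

0.189625

m-sum 0 ✓  L=12 even ✓  1≤3≤9 ✓
Π(2lᵢ+1) = 11×9×7 = 693
triangle coeff Δ(5,4,3) = 1/180180
Σ_t [2,4]: t=2:+1/576 t=3:−1/144 t=4:+1/576 = -1/288
(3j)²=20/1001 [(5 4 3; 0 0 0)], sign=+1
Σ_t [0,0]: t=0:+1/34560 = 1/34560
(3j)²=14/429 [(5 4 3; 5 -4 -1)], sign=+1
⇒ 4πI² = 840/1859
I = (+1)√(840/1859/(4π)) = 0.18962475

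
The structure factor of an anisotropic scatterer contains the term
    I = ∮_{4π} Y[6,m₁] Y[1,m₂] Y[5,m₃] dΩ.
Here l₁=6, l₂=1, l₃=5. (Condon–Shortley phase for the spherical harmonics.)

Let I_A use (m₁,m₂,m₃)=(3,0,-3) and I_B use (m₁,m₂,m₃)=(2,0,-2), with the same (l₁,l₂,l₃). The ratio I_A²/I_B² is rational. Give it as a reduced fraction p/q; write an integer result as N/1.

l's match ⇒ only the (l;m) 3-j factors differ between A and B.
A: triangle coeff Δ(6,1,5) = 1/858; Σ_t [1,1]: t=1:−1/80640 = -1/80640; (3j)²=9/286 [(6 1 5; 3 0 -3)], sign=-1
B: triangle coeff Δ(6,1,5) = 1/858; Σ_t [1,1]: t=1:−1/30240 = -1/30240; (3j)²=16/429 [(6 1 5; 2 0 -2)], sign=+1
I_A²/I_B² = (9/286)/(16/429) = 27/32

27/32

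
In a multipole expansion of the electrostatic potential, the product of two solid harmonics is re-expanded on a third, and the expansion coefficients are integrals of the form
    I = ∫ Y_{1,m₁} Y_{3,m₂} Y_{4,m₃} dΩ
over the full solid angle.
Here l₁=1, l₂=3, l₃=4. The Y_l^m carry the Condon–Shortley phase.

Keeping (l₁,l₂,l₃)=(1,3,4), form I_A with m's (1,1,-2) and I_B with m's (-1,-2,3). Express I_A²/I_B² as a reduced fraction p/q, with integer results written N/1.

Same 1,3,4: normalisation and zero-m 3j drop out of the ratio.
A: Δ: 0! 2! 6! / 9! → 1/252; sum: t=0:+1/96 = 1/96; 3j²(1 3 4; 1 1 -2) = Δ·Π!·Σ² = 5/84  (sign +1)
B: Δ: 0! 2! 6! / 9! → 1/252; sum: t=0:+1/240 = 1/240; 3j²(1 3 4; -1 -2 3) = Δ·Π!·Σ² = 1/12  (sign -1)
I_A²/I_B² = (5/84)/(1/12) = 5/7

5/7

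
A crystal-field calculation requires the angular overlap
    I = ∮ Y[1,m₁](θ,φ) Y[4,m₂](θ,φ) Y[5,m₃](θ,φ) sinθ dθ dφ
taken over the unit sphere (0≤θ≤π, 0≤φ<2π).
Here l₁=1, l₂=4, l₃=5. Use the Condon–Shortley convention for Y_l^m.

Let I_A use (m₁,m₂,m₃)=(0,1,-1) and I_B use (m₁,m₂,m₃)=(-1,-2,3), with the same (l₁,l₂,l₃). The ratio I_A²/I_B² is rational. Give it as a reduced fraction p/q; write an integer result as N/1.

6/7

l's match ⇒ only the (l;m) 3-j factors differ between A and B.
A: triangle coeff Δ(1,4,5) = 1/495; Σ_t [0,0]: t=0:+1/720 = 1/720; (3j)²=8/165 [(1 4 5; 0 1 -1)], sign=+1
B: triangle coeff Δ(1,4,5) = 1/495; Σ_t [0,0]: t=0:+1/2880 = 1/2880; (3j)²=28/495 [(1 4 5; -1 -2 3)], sign=+1
I_A²/I_B² = (8/165)/(28/495) = 6/7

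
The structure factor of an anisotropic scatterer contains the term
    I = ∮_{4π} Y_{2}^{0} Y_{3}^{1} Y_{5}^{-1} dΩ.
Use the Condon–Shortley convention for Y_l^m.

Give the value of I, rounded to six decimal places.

-0.227318

Checks pass: Σm=0; 10 even; l₃=5∈[1,5].
(2·2+1)(2·3+1)(2·5+1) = 385
Δ: 0! 4! 6! / 11! → 1/2310
sum: t=0:+1/144 = 1/144
3j²(2 3 5; 0 0 0) = Δ·Π!·Σ² = 10/231  (sign -1)
sum: t=0:+1/192 = 1/192
3j²(2 3 5; 0 1 -1) = Δ·Π!·Σ² = 3/77  (sign +1)
combine: 4πI² = 385·10/231·3/77 = 50/77
take √, sign -1: I = -0.22731846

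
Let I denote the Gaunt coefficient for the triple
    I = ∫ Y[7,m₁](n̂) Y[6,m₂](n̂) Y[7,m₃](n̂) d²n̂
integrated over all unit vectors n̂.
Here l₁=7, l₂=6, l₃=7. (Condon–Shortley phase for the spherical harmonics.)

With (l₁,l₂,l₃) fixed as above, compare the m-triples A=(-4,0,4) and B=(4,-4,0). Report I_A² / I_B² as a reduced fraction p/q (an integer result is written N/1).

176/3

Shared (l₁,l₂,l₃)=(7,6,7): N and (l;000)² cancel in I_A²/I_B².
A: Δ = 6!·8!·6!/21! = 1/2444321880; Racah Σ t=3..6: t=3:−1/52254720 t=4:+1/11612160 t=5:−1/20736000 t=6:+1/373248000 = 1/46656000; ⇒ 3j(7 6 7; -4 0 4)² = 352/62985, sgn -1
B: Δ = 6!·8!·6!/21! = 1/2444321880; Racah Σ t=0..2: t=0:+1/24883200 t=1:−1/20736000 t=2:+1/174182400 = -1/435456000; ⇒ 3j(7 6 7; 4 -4 0)² = 2/20995, sgn +1
I_A²/I_B² = (352/62985)/(2/20995) = 176/3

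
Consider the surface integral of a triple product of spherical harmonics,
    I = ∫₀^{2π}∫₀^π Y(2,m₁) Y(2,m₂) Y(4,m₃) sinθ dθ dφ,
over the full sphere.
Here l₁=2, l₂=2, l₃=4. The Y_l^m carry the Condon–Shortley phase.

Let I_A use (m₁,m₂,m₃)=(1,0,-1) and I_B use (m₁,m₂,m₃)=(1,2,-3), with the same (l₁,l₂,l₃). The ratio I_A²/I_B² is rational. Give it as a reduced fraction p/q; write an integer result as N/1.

Shared (l₁,l₂,l₃)=(2,2,4): N and (l;000)² cancel in I_A²/I_B².
A: Δ = 0!·4!·4!/9! = 1/630; Racah Σ t=0..0: t=0:+1/24 = 1/24; ⇒ 3j(2 2 4; 1 0 -1)² = 1/21, sgn -1
B: Δ = 0!·4!·4!/9! = 1/630; Racah Σ t=0..0: t=0:+1/144 = 1/144; ⇒ 3j(2 2 4; 1 2 -3)² = 1/18, sgn -1
I_A²/I_B² = (1/21)/(1/18) = 6/7

6/7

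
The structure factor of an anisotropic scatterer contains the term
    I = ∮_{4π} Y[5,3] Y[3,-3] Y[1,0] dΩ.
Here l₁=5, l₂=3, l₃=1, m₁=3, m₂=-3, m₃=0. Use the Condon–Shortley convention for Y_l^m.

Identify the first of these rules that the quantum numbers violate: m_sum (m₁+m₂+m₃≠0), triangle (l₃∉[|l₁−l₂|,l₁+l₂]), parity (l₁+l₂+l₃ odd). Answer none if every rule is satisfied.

triangle

Σmᵢ = 0  ✓
l₃∈[|l₁−l₂|,l₁+l₂]=[2,8], have l₃=1  ✗
Σlᵢ = 9 ⇒ odd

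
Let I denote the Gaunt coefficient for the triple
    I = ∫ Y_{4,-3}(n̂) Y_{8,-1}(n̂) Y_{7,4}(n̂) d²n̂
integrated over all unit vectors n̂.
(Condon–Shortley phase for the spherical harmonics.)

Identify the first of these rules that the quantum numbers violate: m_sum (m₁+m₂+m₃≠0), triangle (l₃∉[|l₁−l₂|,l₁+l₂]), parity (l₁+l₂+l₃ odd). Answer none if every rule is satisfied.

parity

m₁+m₂+m₃ = -3 − 1 + 4 = 0  ✓
triangle: |4−8|=4 ≤ l₃=7 ≤ 4+8=12  ✓
parity: l₁+l₂+l₃ = 19 is odd  ✗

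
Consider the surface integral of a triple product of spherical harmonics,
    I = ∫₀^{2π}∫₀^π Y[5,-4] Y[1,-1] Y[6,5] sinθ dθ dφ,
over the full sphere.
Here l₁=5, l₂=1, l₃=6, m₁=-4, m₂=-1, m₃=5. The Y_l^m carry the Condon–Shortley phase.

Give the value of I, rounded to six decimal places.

-0.303018

m-sum 0 ✓  L=12 even ✓  4≤6≤6 ✓
Π(2lᵢ+1) = 11×3×13 = 429
triangle coeff Δ(5,1,6) = 1/858
Σ_t [0,0]: t=0:+1/14400 = 1/14400
(3j)²=6/143 [(5 1 6; 0 0 0)], sign=+1
Σ_t [0,0]: t=0:+1/725760 = 1/725760
(3j)²=5/78 [(5 1 6; -4 -1 5)], sign=-1
⇒ 4πI² = 15/13
I = (-1)√(15/13/(4π)) = -0.30301841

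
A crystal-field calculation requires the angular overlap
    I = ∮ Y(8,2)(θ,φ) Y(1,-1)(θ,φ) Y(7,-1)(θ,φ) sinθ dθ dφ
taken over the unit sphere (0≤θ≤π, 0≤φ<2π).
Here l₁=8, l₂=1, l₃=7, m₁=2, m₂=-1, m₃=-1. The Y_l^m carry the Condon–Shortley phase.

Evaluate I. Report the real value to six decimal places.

0.205254

m-sum 0 ✓  L=16 even ✓  7≤7≤9 ✓
Π(2lᵢ+1) = 17×3×15 = 765
triangle coeff Δ(8,1,7) = 1/2040
Σ_t [1,1]: t=1:−1/25401600 = -1/25401600
(3j)²=8/255 [(8 1 7; 0 0 0)], sign=+1
Σ_t [0,0]: t=0:+1/58060800 = 1/58060800
(3j)²=3/136 [(8 1 7; 2 -1 -1)], sign=+1
⇒ 4πI² = 9/17
I = (+1)√(9/17/(4π)) = 0.20525411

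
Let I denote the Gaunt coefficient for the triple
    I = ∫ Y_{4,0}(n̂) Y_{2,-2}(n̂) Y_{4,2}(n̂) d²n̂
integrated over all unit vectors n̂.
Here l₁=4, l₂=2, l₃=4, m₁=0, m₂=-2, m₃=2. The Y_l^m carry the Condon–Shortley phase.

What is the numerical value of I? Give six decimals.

-0.190365

Rules hold: Σm=0, L=10 even, 2≤4≤6.
N = 9·5·9 = 405
Δ = 2!·6!·2!/11! = 1/13860
Racah Σ t=0..2: t=0:+1/192 t=1:−1/36 t=2:+1/192 = -5/288
⇒ 3j(4 2 4; 0 0 0)² = 20/693, sgn -1
Racah Σ t=0..0: t=0:+1/192 = 1/192
⇒ 3j(4 2 4; 0 -2 2)² = 3/77, sgn +1
4πI² = N·(3j₀)²·(3jₘ)² = 2700/5929
I = -1·√(0.455389/4π) = -0.19036462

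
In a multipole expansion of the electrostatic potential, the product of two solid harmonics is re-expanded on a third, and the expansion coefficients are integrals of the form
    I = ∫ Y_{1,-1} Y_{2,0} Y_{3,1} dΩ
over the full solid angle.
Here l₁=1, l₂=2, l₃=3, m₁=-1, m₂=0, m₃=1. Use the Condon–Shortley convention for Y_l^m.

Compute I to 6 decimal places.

m-sum 0 ✓  L=6 even ✓  1≤3≤3 ✓
Π(2lᵢ+1) = 3×5×7 = 105
triangle coeff Δ(1,2,3) = 1/105
Σ_t [0,0]: t=0:+1/4 = 1/4
(3j)²=3/35 [(1 2 3; 0 0 0)], sign=-1
Σ_t [0,0]: t=0:+1/8 = 1/8
(3j)²=2/35 [(1 2 3; -1 0 1)], sign=+1
⇒ 4πI² = 18/35
I = (-1)√(18/35/(4π)) = -0.20230066

-0.202301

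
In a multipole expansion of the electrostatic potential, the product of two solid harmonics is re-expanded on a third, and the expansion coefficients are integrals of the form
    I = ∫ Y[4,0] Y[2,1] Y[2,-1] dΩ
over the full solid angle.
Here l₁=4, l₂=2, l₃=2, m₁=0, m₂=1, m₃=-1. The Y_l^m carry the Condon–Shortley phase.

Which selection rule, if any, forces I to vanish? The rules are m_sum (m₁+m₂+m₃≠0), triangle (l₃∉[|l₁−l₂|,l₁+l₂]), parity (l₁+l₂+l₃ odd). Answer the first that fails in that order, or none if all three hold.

none

m₁+m₂+m₃ = 0 + 1 − 1 = 0  ✓
triangle: |4−2|=2 ≤ l₃=2 ≤ 4+2=6  ✓
parity: l₁+l₂+l₃ = 8 is even  ✓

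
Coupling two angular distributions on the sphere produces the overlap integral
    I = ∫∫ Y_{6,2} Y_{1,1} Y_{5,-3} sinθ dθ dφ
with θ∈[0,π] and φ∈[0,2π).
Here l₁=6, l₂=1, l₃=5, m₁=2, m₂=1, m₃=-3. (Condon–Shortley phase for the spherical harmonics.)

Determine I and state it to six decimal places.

Checks pass: Σm=0; 12 even; l₃=5∈[5,7].
(2·6+1)(2·1+1)(2·5+1) = 429
Δ: 2! 10! 0! / 13! → 1/858
sum: t=1:−1/14400 = -1/14400
3j²(6 1 5; 0 0 0) = Δ·Π!·Σ² = 6/143  (sign +1)
sum: t=2:+1/161280 = 1/161280
3j²(6 1 5; 2 1 -3) = Δ·Π!·Σ² = 1/143  (sign +1)
combine: 4πI² = 429·6/143·1/143 = 18/143
take √, sign +1: I = 0.10008369

0.100084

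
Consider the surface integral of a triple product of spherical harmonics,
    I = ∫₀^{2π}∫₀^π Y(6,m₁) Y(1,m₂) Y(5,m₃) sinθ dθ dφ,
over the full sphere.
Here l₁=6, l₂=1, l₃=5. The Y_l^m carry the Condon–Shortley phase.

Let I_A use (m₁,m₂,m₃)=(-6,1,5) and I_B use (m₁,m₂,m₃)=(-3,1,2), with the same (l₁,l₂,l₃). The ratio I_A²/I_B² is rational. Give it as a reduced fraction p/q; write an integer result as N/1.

11/6

l's match ⇒ only the (l;m) 3-j factors differ between A and B.
A: triangle coeff Δ(6,1,5) = 1/858; Σ_t [2,2]: t=2:+1/7257600 = 1/7257600; (3j)²=1/13 [(6 1 5; -6 1 5)], sign=+1
B: triangle coeff Δ(6,1,5) = 1/858; Σ_t [2,2]: t=2:+1/60480 = 1/60480; (3j)²=6/143 [(6 1 5; -3 1 2)], sign=-1
I_A²/I_B² = (1/13)/(6/143) = 11/6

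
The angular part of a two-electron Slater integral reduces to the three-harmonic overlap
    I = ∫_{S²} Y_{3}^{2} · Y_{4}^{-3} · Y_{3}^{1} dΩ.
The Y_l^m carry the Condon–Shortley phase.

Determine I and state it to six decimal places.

m-sum 0 ✓  L=10 even ✓  1≤3≤7 ✓
Π(2lᵢ+1) = 7×9×7 = 441
triangle coeff Δ(3,4,3) = 1/34650
Σ_t [1,3]: t=1:−1/72 t=2:+1/16 t=3:−1/72 = 5/144
(3j)²=2/77 [(3 4 3; 0 0 0)], sign=-1
Σ_t [0,1]: t=0:+1/144 t=1:−1/288 = 1/288
(3j)²=1/99 [(3 4 3; 2 -3 1)], sign=+1
⇒ 4πI² = 14/121
I = (-1)√(14/121/(4π)) = -0.09595473

-0.095955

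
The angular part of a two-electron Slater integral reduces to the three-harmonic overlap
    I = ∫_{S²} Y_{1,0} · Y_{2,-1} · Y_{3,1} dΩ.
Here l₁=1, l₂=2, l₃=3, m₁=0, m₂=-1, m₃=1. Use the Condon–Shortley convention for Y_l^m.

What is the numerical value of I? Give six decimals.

-0.233597

m-sum 0 ✓  L=6 even ✓  1≤3≤3 ✓
Π(2lᵢ+1) = 3×5×7 = 105
triangle coeff Δ(1,2,3) = 1/105
Σ_t [0,0]: t=0:+1/4 = 1/4
(3j)²=3/35 [(1 2 3; 0 0 0)], sign=-1
Σ_t [0,0]: t=0:+1/6 = 1/6
(3j)²=8/105 [(1 2 3; 0 -1 1)], sign=+1
⇒ 4πI² = 24/35
I = (-1)√(24/35/(4π)) = -0.23359668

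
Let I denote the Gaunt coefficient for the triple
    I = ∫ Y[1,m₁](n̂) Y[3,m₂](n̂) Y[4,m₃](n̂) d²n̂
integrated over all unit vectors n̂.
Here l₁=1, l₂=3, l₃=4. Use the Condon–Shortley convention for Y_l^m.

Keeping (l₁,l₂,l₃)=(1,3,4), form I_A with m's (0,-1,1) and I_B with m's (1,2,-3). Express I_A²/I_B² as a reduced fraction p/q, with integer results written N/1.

5/7

l's match ⇒ only the (l;m) 3-j factors differ between A and B.
A: triangle coeff Δ(1,3,4) = 1/252; Σ_t [0,0]: t=0:+1/48 = 1/48; (3j)²=5/84 [(1 3 4; 0 -1 1)], sign=-1
B: triangle coeff Δ(1,3,4) = 1/252; Σ_t [0,0]: t=0:+1/240 = 1/240; (3j)²=1/12 [(1 3 4; 1 2 -3)], sign=-1
I_A²/I_B² = (5/84)/(1/12) = 5/7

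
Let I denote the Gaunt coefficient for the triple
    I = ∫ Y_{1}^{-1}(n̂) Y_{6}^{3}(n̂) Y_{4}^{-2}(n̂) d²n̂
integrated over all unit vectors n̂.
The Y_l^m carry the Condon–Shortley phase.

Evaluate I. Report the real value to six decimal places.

|1−6|≤4≤1+6 violated ⇒ I = 0

0.000000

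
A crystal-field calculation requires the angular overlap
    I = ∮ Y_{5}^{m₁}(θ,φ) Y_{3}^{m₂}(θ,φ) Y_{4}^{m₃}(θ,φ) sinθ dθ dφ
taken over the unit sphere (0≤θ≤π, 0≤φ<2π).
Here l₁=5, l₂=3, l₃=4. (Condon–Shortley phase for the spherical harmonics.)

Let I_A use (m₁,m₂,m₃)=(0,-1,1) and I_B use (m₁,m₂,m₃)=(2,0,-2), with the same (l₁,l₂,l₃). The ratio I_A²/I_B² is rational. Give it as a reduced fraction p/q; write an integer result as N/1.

5/28

Shared (l₁,l₂,l₃)=(5,3,4): N and (l;000)² cancel in I_A²/I_B².
A: Δ = 4!·6!·2!/13! = 1/180180; Racah Σ t=0..2: t=0:+1/5760 t=1:−1/288 t=2:+1/288 = 1/5760; ⇒ 3j(5 3 4; 0 -1 1)² = 1/12012, sgn -1
B: Δ = 4!·6!·2!/13! = 1/180180; Racah Σ t=1..3: t=1:−1/576 t=2:+1/480 t=3:−1/8640 = 1/4320; ⇒ 3j(5 3 4; 2 0 -2)² = 1/2145, sgn +1
I_A²/I_B² = (1/12012)/(1/2145) = 5/28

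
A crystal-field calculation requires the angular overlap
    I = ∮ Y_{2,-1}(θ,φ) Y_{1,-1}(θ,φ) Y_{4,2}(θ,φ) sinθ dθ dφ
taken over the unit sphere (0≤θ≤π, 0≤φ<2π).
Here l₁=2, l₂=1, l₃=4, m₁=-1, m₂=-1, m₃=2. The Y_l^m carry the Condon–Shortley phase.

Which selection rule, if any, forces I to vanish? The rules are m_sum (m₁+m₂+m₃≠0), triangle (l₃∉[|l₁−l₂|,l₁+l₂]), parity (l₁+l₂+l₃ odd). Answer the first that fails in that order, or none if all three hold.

triangle

Σmᵢ = 0  ✓
l₃∈[|l₁−l₂|,l₁+l₂]=[1,3], have l₃=4  ✗
Σlᵢ = 7 ⇒ odd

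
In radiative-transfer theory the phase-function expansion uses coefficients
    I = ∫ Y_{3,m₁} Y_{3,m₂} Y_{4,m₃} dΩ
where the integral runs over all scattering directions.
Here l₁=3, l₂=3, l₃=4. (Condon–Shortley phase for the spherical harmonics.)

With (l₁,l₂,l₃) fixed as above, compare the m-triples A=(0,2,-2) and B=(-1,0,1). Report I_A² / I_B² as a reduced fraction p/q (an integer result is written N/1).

Shared (l₁,l₂,l₃)=(3,3,4): N and (l;000)² cancel in I_A²/I_B².
A: Δ = 2!·4!·4!/11! = 1/34650; Racah Σ t=1..2: t=1:−1/96 t=2:+1/72 = 1/288; ⇒ 3j(3 3 4; 0 2 -2)² = 1/462, sgn +1
B: Δ = 2!·4!·4!/11! = 1/34650; Racah Σ t=0..2: t=0:+1/288 t=1:−1/24 t=2:+1/48 = -5/288; ⇒ 3j(3 3 4; -1 0 1)² = 5/462, sgn +1
I_A²/I_B² = (1/462)/(5/462) = 1/5

1/5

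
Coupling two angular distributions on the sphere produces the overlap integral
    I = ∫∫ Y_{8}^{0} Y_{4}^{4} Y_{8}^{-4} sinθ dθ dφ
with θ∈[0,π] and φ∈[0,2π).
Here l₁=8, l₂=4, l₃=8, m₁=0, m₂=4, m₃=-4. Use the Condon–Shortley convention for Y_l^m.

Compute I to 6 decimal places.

m-sum 0 ✓  L=20 even ✓  4≤8≤12 ✓
Π(2lᵢ+1) = 17×9×17 = 2601
triangle coeff Δ(8,4,8) = 1/185175900
Σ_t [0,4]: t=0:+1/557383680 t=1:−1/21772800 t=2:+1/8294400 t=3:−1/21772800 t=4:+1/557383680 = 1/30965760
(3j)²=36/4199 [(8 4 8; 0 0 0)], sign=+1
Σ_t [4,4]: t=4:+1/557383680 = 1/557383680
(3j)²=55/4199 [(8 4 8; 0 4 -4)], sign=+1
⇒ 4πI² = 17820/61009
I = (+1)√(17820/61009/(4π)) = 0.15245861

0.152459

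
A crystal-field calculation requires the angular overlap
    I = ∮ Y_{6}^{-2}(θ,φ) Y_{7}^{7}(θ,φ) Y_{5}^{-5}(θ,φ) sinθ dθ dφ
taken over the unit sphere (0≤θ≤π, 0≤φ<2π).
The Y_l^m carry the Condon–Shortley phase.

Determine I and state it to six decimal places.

-0.074875

Rules hold: Σm=0, L=18 even, 1≤5≤13.
N = 13·15·11 = 2145
Δ = 8!·4!·6!/19! = 1/174594420
Racah Σ t=2..6: t=2:+1/4147200 t=3:−1/207360 t=4:+1/82944 t=5:−1/207360 t=6:+1/4147200 = 1/345600
⇒ 3j(6 7 5; 0 0 0)² = 420/46189, sgn -1
Racah Σ t=8..8: t=8:+1/696729600 = 1/696729600
⇒ 3j(6 7 5; -2 7 -5)² = 7/1938, sgn +1
4πI² = N·(3j₀)²·(3jₘ)² = 7350/104329
I = -1·√(0.0704502/4π) = -0.07487489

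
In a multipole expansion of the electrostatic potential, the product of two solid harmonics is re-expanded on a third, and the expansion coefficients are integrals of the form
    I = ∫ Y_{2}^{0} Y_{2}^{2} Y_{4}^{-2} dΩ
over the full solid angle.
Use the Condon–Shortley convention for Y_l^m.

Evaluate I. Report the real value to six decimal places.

m-sum 0 ✓  L=8 even ✓  0≤4≤4 ✓
Π(2lᵢ+1) = 5×5×9 = 225
triangle coeff Δ(2,2,4) = 1/630
Σ_t [0,0]: t=0:+1/16 = 1/16
(3j)²=2/35 [(2 2 4; 0 0 0)], sign=+1
Σ_t [0,0]: t=0:+1/96 = 1/96
(3j)²=1/42 [(2 2 4; 0 2 -2)], sign=+1
⇒ 4πI² = 15/49
I = (+1)√(15/49/(4π)) = 0.15607835

0.156078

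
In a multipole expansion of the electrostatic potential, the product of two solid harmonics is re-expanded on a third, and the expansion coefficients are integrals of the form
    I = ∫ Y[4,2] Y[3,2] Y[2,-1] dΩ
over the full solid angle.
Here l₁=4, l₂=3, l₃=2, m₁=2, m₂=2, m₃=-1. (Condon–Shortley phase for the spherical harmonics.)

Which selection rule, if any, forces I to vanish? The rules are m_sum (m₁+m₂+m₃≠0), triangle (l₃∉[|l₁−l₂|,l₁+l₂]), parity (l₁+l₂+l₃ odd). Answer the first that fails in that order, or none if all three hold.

azimuthal sum: 2 + 2 − 1 = 3  ✗
1 ≤ 2 ≤ 7 (triangle on l)
L = 4 + 3 + 2 = 9 (odd)

m_sum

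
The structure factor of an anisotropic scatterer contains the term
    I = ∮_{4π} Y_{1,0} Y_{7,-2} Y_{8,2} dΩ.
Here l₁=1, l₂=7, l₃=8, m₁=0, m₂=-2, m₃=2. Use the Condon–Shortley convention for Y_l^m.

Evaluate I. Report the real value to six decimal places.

m-sum 0 ✓  L=16 even ✓  6≤8≤8 ✓
Π(2lᵢ+1) = 3×15×17 = 765
triangle coeff Δ(1,7,8) = 1/2040
Σ_t [0,0]: t=0:+1/25401600 = 1/25401600
(3j)²=8/255 [(1 7 8; 0 0 0)], sign=+1
Σ_t [0,0]: t=0:+1/43545600 = 1/43545600
(3j)²=1/34 [(1 7 8; 0 -2 2)], sign=+1
⇒ 4πI² = 12/17
I = (+1)√(12/17/(4π)) = 0.23700703

0.237007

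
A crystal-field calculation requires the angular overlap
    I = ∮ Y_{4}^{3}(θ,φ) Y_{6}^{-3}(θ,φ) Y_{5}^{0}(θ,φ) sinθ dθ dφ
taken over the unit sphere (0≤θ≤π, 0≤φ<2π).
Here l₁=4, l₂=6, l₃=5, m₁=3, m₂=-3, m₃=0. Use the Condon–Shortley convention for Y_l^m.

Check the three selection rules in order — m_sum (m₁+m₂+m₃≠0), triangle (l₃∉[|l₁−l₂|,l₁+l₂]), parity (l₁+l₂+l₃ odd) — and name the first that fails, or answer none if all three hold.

m₁+m₂+m₃ = 3 − 3 + 0 = 0  ✓
triangle: |4−6|=2 ≤ l₃=5 ≤ 4+6=10  ✓
parity: l₁+l₂+l₃ = 15 is odd  ✗

parity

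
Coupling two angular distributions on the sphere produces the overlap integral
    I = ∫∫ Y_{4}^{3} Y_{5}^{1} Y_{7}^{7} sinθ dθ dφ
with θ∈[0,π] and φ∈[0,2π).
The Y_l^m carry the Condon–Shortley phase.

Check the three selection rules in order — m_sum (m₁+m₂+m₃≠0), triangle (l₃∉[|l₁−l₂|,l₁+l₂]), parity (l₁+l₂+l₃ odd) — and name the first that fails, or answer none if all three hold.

azimuthal sum: 3 + 1 + 7 = 11  ✗
1 ≤ 7 ≤ 9 (triangle on l)
L = 4 + 5 + 7 = 16 (even)

m_sum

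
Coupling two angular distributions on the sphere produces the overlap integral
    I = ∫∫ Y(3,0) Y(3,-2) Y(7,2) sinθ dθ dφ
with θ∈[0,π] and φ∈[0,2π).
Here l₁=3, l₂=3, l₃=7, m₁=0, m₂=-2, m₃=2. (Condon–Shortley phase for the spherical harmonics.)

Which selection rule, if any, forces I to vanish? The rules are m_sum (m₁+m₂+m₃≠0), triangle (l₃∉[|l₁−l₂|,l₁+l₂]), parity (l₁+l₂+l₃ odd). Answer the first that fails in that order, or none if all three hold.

Σmᵢ = 0  ✓
l₃∈[|l₁−l₂|,l₁+l₂]=[0,6], have l₃=7  ✗
Σlᵢ = 13 ⇒ odd

triangle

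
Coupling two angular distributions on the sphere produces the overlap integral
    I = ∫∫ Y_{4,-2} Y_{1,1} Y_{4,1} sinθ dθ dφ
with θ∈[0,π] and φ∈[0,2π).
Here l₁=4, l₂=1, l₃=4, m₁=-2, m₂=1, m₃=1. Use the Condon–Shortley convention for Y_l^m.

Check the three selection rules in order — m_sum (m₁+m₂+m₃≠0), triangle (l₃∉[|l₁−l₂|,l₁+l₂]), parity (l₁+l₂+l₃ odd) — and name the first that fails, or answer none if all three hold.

parity

Σmᵢ = 0  ✓
l₃∈[|l₁−l₂|,l₁+l₂]=[3,5], have l₃=4  ✓
Σlᵢ = 9 ⇒ odd  ✗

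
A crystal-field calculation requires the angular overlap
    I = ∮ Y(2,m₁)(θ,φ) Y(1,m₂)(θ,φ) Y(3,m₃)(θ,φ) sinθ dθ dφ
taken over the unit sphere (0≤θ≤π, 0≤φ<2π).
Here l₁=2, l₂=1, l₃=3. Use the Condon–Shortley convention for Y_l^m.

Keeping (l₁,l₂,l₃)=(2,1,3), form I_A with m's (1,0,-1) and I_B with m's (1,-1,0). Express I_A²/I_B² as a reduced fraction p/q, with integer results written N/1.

8/3

Shared (l₁,l₂,l₃)=(2,1,3): N and (l;000)² cancel in I_A²/I_B².
A: Δ = 0!·4!·2!/7! = 1/105; Racah Σ t=0..0: t=0:+1/6 = 1/6; ⇒ 3j(2 1 3; 1 0 -1)² = 8/105, sgn +1
B: Δ = 0!·4!·2!/7! = 1/105; Racah Σ t=0..0: t=0:+1/12 = 1/12; ⇒ 3j(2 1 3; 1 -1 0)² = 1/35, sgn -1
I_A²/I_B² = (8/105)/(1/35) = 8/3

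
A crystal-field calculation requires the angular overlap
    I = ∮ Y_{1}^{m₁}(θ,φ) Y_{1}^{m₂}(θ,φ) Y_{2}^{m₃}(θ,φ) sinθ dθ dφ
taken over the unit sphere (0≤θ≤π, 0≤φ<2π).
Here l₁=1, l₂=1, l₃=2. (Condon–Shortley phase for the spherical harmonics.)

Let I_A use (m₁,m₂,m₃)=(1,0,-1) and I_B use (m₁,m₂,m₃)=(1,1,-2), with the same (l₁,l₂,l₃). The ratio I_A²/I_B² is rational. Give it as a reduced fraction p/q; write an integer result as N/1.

1/2

Same 1,1,2: normalisation and zero-m 3j drop out of the ratio.
A: Δ: 0! 2! 2! / 5! → 1/30; sum: t=0:+1/2 = 1/2; 3j²(1 1 2; 1 0 -1) = Δ·Π!·Σ² = 1/10  (sign -1)
B: Δ: 0! 2! 2! / 5! → 1/30; sum: t=0:+1/4 = 1/4; 3j²(1 1 2; 1 1 -2) = Δ·Π!·Σ² = 1/5  (sign +1)
I_A²/I_B² = (1/10)/(1/5) = 1/2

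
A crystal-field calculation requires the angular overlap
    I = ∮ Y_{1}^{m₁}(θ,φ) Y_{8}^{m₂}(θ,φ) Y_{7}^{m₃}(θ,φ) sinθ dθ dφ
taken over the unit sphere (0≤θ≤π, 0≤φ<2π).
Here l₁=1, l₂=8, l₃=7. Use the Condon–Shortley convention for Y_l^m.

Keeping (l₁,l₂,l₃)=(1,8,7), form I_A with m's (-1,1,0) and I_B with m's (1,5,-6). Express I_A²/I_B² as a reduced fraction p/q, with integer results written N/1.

12/1

l's match ⇒ only the (l;m) 3-j factors differ between A and B.
A: triangle coeff Δ(1,8,7) = 1/2040; Σ_t [2,2]: t=2:+1/50803200 = 1/50803200; (3j)²=3/170 [(1 8 7; -1 1 0)], sign=-1
B: triangle coeff Δ(1,8,7) = 1/2040; Σ_t [0,0]: t=0:+1/12454041600 = 1/12454041600; (3j)²=1/680 [(1 8 7; 1 5 -6)], sign=-1
I_A²/I_B² = (3/170)/(1/680) = 12/1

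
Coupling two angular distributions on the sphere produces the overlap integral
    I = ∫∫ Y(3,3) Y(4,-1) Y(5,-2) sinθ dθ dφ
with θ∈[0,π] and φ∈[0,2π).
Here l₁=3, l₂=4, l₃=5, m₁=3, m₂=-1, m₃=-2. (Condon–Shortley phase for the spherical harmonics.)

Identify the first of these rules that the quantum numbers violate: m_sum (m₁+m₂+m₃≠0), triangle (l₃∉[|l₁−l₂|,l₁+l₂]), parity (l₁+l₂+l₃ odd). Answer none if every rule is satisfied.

m₁+m₂+m₃ = 3 − 1 − 2 = 0  ✓
triangle: |3−4|=1 ≤ l₃=5 ≤ 3+4=7  ✓
parity: l₁+l₂+l₃ = 12 is even  ✓

none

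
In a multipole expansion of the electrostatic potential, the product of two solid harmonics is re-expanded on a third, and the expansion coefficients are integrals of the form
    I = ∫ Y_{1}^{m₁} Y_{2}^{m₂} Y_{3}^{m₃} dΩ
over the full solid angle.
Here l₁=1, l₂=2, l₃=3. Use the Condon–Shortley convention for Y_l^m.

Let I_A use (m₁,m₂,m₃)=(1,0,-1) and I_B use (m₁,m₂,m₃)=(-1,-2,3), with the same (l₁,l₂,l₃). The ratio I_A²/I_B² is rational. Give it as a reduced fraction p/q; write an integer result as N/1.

Shared (l₁,l₂,l₃)=(1,2,3): N and (l;000)² cancel in I_A²/I_B².
A: Δ = 0!·2!·4!/7! = 1/105; Racah Σ t=0..0: t=0:+1/8 = 1/8; ⇒ 3j(1 2 3; 1 0 -1)² = 2/35, sgn +1
B: Δ = 0!·2!·4!/7! = 1/105; Racah Σ t=0..0: t=0:+1/48 = 1/48; ⇒ 3j(1 2 3; -1 -2 3)² = 1/7, sgn +1
I_A²/I_B² = (2/35)/(1/7) = 2/5

2/5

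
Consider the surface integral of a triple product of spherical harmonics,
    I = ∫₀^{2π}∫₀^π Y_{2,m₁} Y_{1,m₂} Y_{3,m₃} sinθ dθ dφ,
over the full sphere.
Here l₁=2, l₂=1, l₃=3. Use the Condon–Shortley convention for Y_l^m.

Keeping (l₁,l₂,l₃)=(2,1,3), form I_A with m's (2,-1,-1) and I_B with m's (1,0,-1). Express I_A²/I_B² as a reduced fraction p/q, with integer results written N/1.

1/8

Same 2,1,3: normalisation and zero-m 3j drop out of the ratio.
A: Δ: 0! 4! 2! / 7! → 1/105; sum: t=0:+1/48 = 1/48; 3j²(2 1 3; 2 -1 -1) = Δ·Π!·Σ² = 1/105  (sign +1)
B: Δ: 0! 4! 2! / 7! → 1/105; sum: t=0:+1/6 = 1/6; 3j²(2 1 3; 1 0 -1) = Δ·Π!·Σ² = 8/105  (sign +1)
I_A²/I_B² = (1/105)/(8/105) = 1/8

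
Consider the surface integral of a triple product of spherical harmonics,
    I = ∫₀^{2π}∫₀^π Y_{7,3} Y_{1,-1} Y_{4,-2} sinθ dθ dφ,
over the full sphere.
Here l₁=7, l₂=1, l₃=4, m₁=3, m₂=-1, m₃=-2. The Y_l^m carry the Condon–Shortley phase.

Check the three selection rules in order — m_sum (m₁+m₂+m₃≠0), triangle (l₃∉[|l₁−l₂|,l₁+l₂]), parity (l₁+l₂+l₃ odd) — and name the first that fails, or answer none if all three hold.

Σmᵢ = 0  ✓
l₃∈[|l₁−l₂|,l₁+l₂]=[6,8], have l₃=4  ✗
Σlᵢ = 12 ⇒ even

triangle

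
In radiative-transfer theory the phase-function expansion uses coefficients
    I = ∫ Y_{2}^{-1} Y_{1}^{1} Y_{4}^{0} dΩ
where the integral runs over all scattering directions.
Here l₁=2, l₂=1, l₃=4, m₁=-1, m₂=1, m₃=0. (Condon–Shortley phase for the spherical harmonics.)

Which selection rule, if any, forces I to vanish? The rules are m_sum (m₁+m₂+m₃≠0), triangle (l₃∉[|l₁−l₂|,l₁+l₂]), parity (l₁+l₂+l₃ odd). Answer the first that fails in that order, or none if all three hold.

azimuthal sum: -1 + 1 + 0 = 0  ✓
1 ≤ 4 ≤ 3 (triangle on l)  ✗
L = 2 + 1 + 4 = 7 (odd)

triangle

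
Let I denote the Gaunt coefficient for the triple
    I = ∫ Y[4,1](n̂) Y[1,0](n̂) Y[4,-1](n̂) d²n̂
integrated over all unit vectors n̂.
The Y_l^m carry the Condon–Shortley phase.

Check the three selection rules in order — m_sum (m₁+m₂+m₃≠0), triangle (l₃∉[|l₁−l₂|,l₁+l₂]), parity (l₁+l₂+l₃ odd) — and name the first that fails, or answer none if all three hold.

Σmᵢ = 0  ✓
l₃∈[|l₁−l₂|,l₁+l₂]=[3,5], have l₃=4  ✓
Σlᵢ = 9 ⇒ odd  ✗

parity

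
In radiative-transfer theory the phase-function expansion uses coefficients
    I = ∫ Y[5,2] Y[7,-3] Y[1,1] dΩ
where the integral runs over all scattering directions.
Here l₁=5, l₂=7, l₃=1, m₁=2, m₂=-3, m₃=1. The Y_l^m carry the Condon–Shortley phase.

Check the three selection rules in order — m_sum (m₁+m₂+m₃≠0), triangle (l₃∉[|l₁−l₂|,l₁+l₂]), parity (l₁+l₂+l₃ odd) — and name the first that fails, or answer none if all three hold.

triangle

Σmᵢ = 0  ✓
l₃∈[|l₁−l₂|,l₁+l₂]=[2,12], have l₃=1  ✗
Σlᵢ = 13 ⇒ odd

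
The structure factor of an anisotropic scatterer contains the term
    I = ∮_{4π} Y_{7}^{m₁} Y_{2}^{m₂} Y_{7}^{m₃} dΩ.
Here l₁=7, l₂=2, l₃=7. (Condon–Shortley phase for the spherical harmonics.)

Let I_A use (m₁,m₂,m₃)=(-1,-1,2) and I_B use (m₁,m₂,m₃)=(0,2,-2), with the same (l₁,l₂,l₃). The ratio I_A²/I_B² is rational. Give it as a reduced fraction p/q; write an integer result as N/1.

9/56

l's match ⇒ only the (l;m) 3-j factors differ between A and B.
A: triangle coeff Δ(7,2,7) = 1/185640; Σ_t [0,1]: t=0:+1/1935360 t=1:−1/1209600 = -1/3225600; (3j)²=243/61880 [(7 2 7; -1 -1 2)], sign=+1
B: triangle coeff Δ(7,2,7) = 1/185640; Σ_t [2,2]: t=2:+1/2419200 = 1/2419200; (3j)²=27/1105 [(7 2 7; 0 2 -2)], sign=-1
I_A²/I_B² = (243/61880)/(27/1105) = 9/56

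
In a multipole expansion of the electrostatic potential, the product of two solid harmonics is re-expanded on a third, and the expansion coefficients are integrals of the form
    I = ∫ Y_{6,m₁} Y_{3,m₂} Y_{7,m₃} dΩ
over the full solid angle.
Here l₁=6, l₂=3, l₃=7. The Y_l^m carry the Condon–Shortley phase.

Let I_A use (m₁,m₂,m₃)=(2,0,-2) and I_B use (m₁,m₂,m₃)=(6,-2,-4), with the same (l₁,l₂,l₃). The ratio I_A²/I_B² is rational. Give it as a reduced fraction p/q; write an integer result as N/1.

l's match ⇒ only the (l;m) 3-j factors differ between A and B.
A: triangle coeff Δ(6,3,7) = 1/2042040; Σ_t [0,2]: t=0:+1/207360 t=1:−1/120960 t=2:+1/967680 = -1/414720; (3j)²=21/4862 [(6 3 7; 2 0 -2)], sign=+1
B: triangle coeff Δ(6,3,7) = 1/2042040; Σ_t [0,0]: t=0:+1/43545600 = 1/43545600; (3j)²=11/3094 [(6 3 7; 6 -2 -4)], sign=-1
I_A²/I_B² = (21/4862)/(11/3094) = 147/121

147/121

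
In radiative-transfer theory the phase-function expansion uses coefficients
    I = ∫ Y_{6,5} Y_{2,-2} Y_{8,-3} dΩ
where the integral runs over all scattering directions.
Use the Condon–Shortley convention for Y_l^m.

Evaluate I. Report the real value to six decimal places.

-0.018976

Rules hold: Σm=0, L=16 even, 4≤8≤8.
N = 13·5·17 = 1105
Δ = 0!·12!·4!/17! = 1/30940
Racah Σ t=0..0: t=0:+1/2073600 = 1/2073600
⇒ 3j(6 2 8; 0 0 0)² = 28/1105, sgn +1
Racah Σ t=0..0: t=0:+1/958003200 = 1/958003200
⇒ 3j(6 2 8; 5 -2 -3)² = 1/6188, sgn -1
4πI² = N·(3j₀)²·(3jₘ)² = 1/221
I = -1·√(0.00452489/4π) = -0.01897575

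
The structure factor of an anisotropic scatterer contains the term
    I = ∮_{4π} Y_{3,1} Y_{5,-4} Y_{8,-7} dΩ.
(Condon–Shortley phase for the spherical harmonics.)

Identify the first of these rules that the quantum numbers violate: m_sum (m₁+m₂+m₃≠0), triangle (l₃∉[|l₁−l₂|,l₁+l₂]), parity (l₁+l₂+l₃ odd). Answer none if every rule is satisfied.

m₁+m₂+m₃ = 1 − 4 − 7 = -10  ✗
triangle: |3−5|=2 ≤ l₃=8 ≤ 3+5=8
parity: l₁+l₂+l₃ = 16 is even

m_sum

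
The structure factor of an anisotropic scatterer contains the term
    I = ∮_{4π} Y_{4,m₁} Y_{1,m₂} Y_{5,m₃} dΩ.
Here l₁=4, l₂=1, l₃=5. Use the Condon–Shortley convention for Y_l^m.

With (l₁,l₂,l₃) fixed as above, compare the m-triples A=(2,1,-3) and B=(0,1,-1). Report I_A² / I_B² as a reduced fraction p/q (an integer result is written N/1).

l's match ⇒ only the (l;m) 3-j factors differ between A and B.
A: triangle coeff Δ(4,1,5) = 1/495; Σ_t [0,0]: t=0:+1/2880 = 1/2880; (3j)²=28/495 [(4 1 5; 2 1 -3)], sign=+1
B: triangle coeff Δ(4,1,5) = 1/495; Σ_t [0,0]: t=0:+1/1152 = 1/1152; (3j)²=1/33 [(4 1 5; 0 1 -1)], sign=+1
I_A²/I_B² = (28/495)/(1/33) = 28/15

28/15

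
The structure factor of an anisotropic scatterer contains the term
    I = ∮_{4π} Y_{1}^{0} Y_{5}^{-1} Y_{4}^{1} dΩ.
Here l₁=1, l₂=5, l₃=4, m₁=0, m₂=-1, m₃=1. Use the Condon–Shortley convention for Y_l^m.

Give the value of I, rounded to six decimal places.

-0.240571

m-sum 0 ✓  L=10 even ✓  4≤4≤6 ✓
Π(2lᵢ+1) = 3×11×9 = 297
triangle coeff Δ(1,5,4) = 1/495
Σ_t [1,1]: t=1:−1/576 = -1/576
(3j)²=5/99 [(1 5 4; 0 0 0)], sign=-1
Σ_t [1,1]: t=1:−1/720 = -1/720
(3j)²=8/165 [(1 5 4; 0 -1 1)], sign=+1
⇒ 4πI² = 8/11
I = (-1)√(8/11/(4π)) = -0.24057125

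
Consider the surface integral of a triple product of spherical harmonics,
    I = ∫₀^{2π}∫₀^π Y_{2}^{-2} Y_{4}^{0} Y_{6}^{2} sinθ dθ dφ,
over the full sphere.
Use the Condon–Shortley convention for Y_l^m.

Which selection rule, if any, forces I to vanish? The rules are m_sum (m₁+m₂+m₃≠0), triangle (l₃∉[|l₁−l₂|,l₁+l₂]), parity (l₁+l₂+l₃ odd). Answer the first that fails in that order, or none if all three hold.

none

azimuthal sum: -2 + 0 + 2 = 0  ✓
2 ≤ 6 ≤ 6 (triangle on l)  ✓
L = 2 + 4 + 6 = 12 (even)  ✓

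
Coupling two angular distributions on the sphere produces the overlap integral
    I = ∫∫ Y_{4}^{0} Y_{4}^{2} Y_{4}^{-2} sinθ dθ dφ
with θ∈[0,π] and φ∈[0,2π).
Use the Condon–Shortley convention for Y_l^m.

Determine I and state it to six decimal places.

m-sum 0 ✓  L=12 even ✓  0≤4≤8 ✓
Π(2lᵢ+1) = 9×9×9 = 729
triangle coeff Δ(4,4,4) = 1/450450
Σ_t [0,4]: t=0:+1/13824 t=1:−1/216 t=2:+1/64 t=3:−1/216 t=4:+1/13824 = 5/768
(3j)²=18/1001 [(4 4 4; 0 0 0)], sign=+1
Σ_t [2,4]: t=2:+1/384 t=3:−1/216 t=4:+1/2304 = -11/6912
(3j)²=11/1638 [(4 4 4; 0 2 -2)], sign=-1
⇒ 4πI² = 729/8281
I = (-1)√(729/8281/(4π)) = -0.08369845

-0.083698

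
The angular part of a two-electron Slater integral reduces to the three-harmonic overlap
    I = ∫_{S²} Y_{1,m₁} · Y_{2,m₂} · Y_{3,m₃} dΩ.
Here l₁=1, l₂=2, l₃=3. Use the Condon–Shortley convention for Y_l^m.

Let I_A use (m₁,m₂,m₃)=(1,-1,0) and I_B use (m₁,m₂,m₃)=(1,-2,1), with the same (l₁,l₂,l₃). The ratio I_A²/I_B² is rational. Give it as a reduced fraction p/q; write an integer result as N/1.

3/1

Shared (l₁,l₂,l₃)=(1,2,3): N and (l;000)² cancel in I_A²/I_B².
A: Δ = 0!·2!·4!/7! = 1/105; Racah Σ t=0..0: t=0:+1/12 = 1/12; ⇒ 3j(1 2 3; 1 -1 0)² = 1/35, sgn -1
B: Δ = 0!·2!·4!/7! = 1/105; Racah Σ t=0..0: t=0:+1/48 = 1/48; ⇒ 3j(1 2 3; 1 -2 1)² = 1/105, sgn +1
I_A²/I_B² = (1/35)/(1/105) = 3/1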